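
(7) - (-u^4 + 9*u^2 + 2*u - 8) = u^4 - 9*u^2 - 2*u + 15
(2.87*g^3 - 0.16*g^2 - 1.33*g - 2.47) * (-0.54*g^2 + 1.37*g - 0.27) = -1.5498*g^5 + 4.0183*g^4 - 0.2759*g^3 - 0.4451*g^2 - 3.0248*g + 0.6669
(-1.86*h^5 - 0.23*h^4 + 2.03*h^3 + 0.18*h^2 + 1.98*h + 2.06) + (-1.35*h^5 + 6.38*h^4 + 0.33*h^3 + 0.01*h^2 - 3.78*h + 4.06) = -3.21*h^5 + 6.15*h^4 + 2.36*h^3 + 0.19*h^2 - 1.8*h + 6.12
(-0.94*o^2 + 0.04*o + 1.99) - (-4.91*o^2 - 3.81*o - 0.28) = 3.97*o^2 + 3.85*o + 2.27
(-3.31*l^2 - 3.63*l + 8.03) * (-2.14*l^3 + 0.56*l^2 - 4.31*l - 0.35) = 7.0834*l^5 + 5.9146*l^4 - 4.9509*l^3 + 21.3006*l^2 - 33.3388*l - 2.8105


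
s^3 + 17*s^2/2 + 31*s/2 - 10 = (s - 1/2)*(s + 4)*(s + 5)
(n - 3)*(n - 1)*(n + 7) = n^3 + 3*n^2 - 25*n + 21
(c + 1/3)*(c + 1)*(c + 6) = c^3 + 22*c^2/3 + 25*c/3 + 2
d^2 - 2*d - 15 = (d - 5)*(d + 3)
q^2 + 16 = (q - 4*I)*(q + 4*I)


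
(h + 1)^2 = h^2 + 2*h + 1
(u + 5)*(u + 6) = u^2 + 11*u + 30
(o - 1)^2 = o^2 - 2*o + 1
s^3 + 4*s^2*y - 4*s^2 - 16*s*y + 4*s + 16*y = (s - 2)^2*(s + 4*y)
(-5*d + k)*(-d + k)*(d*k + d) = 5*d^3*k + 5*d^3 - 6*d^2*k^2 - 6*d^2*k + d*k^3 + d*k^2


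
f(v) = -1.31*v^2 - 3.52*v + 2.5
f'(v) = -2.62*v - 3.52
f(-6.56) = -30.78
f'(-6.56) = 13.67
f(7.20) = -90.75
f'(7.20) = -22.38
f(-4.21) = -5.90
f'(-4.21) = 7.51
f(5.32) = -53.30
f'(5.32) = -17.46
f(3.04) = -20.31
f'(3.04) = -11.48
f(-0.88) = 4.58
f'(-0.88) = -1.21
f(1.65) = -6.87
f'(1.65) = -7.84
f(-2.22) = 3.86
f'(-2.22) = 2.30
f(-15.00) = -239.45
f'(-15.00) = 35.78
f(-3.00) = 1.27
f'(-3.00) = 4.34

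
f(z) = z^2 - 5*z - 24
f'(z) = 2*z - 5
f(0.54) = -26.41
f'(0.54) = -3.92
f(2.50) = -30.25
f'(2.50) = 0.00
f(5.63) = -20.45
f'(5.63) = 6.26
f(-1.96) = -10.36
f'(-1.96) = -8.92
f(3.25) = -29.69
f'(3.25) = 1.50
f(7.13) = -8.81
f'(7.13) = 9.26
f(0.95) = -27.85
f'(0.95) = -3.10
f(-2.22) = -7.97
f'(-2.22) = -9.44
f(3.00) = -30.00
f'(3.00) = 1.00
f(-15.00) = 276.00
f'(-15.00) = -35.00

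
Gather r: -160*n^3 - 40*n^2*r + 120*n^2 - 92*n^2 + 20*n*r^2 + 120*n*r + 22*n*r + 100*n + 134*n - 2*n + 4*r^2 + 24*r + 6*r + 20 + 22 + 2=-160*n^3 + 28*n^2 + 232*n + r^2*(20*n + 4) + r*(-40*n^2 + 142*n + 30) + 44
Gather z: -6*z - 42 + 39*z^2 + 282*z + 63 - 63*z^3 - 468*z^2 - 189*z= -63*z^3 - 429*z^2 + 87*z + 21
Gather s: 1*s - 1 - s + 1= 0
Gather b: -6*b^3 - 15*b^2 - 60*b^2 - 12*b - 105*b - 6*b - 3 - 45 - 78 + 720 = -6*b^3 - 75*b^2 - 123*b + 594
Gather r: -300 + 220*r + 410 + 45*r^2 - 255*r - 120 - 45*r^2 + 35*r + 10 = 0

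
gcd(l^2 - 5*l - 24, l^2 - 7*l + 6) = 1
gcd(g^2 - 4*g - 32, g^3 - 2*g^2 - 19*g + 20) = g + 4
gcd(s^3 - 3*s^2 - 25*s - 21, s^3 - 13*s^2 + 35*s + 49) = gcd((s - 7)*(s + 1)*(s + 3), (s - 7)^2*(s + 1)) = s^2 - 6*s - 7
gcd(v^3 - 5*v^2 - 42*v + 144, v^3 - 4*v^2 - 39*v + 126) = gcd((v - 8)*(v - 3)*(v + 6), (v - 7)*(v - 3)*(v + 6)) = v^2 + 3*v - 18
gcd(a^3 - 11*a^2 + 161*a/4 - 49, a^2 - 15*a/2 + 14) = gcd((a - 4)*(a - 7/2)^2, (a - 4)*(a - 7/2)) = a^2 - 15*a/2 + 14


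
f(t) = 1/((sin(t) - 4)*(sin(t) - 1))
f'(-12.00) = 1.29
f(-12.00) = 0.62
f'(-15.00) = -0.08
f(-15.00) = 0.13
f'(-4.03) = -4.17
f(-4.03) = 1.39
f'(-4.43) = -59.20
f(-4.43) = 8.31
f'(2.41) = -2.23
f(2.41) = 0.90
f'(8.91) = -1.10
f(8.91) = 0.56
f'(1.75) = -231.68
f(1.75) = 20.70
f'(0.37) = 0.74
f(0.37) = 0.43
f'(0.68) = 1.86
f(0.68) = 0.80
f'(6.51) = 0.52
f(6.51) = 0.34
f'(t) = -cos(t)/((sin(t) - 4)*(sin(t) - 1)^2) - cos(t)/((sin(t) - 4)^2*(sin(t) - 1))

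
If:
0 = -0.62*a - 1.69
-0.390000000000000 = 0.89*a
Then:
No Solution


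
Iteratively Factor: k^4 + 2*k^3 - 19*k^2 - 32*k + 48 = (k - 4)*(k^3 + 6*k^2 + 5*k - 12) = (k - 4)*(k + 4)*(k^2 + 2*k - 3) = (k - 4)*(k - 1)*(k + 4)*(k + 3)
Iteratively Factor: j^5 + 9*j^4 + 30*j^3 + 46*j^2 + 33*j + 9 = (j + 3)*(j^4 + 6*j^3 + 12*j^2 + 10*j + 3) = (j + 3)^2*(j^3 + 3*j^2 + 3*j + 1) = (j + 1)*(j + 3)^2*(j^2 + 2*j + 1) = (j + 1)^2*(j + 3)^2*(j + 1)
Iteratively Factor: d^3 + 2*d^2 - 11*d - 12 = (d + 4)*(d^2 - 2*d - 3) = (d - 3)*(d + 4)*(d + 1)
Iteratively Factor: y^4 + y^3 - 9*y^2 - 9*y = (y)*(y^3 + y^2 - 9*y - 9) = y*(y + 1)*(y^2 - 9) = y*(y + 1)*(y + 3)*(y - 3)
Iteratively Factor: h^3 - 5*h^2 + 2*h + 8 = (h + 1)*(h^2 - 6*h + 8) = (h - 2)*(h + 1)*(h - 4)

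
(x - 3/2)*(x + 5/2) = x^2 + x - 15/4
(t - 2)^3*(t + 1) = t^4 - 5*t^3 + 6*t^2 + 4*t - 8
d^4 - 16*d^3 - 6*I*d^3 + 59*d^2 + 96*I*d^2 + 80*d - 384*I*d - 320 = (d - 8)^2*(d - 5*I)*(d - I)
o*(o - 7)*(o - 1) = o^3 - 8*o^2 + 7*o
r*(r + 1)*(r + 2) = r^3 + 3*r^2 + 2*r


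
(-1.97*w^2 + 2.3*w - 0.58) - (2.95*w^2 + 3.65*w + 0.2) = -4.92*w^2 - 1.35*w - 0.78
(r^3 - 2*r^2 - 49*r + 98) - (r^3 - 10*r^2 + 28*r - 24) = 8*r^2 - 77*r + 122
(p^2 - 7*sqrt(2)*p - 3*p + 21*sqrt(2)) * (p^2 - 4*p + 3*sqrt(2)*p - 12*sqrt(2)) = p^4 - 7*p^3 - 4*sqrt(2)*p^3 - 30*p^2 + 28*sqrt(2)*p^2 - 48*sqrt(2)*p + 294*p - 504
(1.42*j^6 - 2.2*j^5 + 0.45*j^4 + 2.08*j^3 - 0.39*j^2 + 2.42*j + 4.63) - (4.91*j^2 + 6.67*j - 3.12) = 1.42*j^6 - 2.2*j^5 + 0.45*j^4 + 2.08*j^3 - 5.3*j^2 - 4.25*j + 7.75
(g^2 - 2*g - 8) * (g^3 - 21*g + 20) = g^5 - 2*g^4 - 29*g^3 + 62*g^2 + 128*g - 160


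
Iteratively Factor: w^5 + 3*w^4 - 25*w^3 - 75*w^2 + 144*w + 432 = (w - 4)*(w^4 + 7*w^3 + 3*w^2 - 63*w - 108) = (w - 4)*(w + 3)*(w^3 + 4*w^2 - 9*w - 36) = (w - 4)*(w + 3)*(w + 4)*(w^2 - 9) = (w - 4)*(w - 3)*(w + 3)*(w + 4)*(w + 3)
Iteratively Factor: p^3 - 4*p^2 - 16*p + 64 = (p - 4)*(p^2 - 16) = (p - 4)*(p + 4)*(p - 4)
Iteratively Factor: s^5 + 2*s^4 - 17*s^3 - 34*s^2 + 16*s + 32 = (s - 1)*(s^4 + 3*s^3 - 14*s^2 - 48*s - 32) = (s - 1)*(s + 1)*(s^3 + 2*s^2 - 16*s - 32) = (s - 1)*(s + 1)*(s + 2)*(s^2 - 16) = (s - 4)*(s - 1)*(s + 1)*(s + 2)*(s + 4)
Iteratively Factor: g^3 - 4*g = (g + 2)*(g^2 - 2*g) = g*(g + 2)*(g - 2)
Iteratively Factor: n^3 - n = (n)*(n^2 - 1) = n*(n - 1)*(n + 1)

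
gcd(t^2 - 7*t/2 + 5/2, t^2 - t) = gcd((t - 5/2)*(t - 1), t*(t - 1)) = t - 1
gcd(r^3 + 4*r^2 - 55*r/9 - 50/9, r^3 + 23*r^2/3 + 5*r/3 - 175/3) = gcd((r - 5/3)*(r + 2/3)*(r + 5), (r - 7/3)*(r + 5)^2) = r + 5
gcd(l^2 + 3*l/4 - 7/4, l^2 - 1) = l - 1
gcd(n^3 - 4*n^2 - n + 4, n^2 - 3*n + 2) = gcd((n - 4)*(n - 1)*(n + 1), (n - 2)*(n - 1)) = n - 1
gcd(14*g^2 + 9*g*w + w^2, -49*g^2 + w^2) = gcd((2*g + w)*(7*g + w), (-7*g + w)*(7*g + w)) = 7*g + w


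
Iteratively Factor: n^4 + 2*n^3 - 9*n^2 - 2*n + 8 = (n + 4)*(n^3 - 2*n^2 - n + 2) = (n - 2)*(n + 4)*(n^2 - 1) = (n - 2)*(n - 1)*(n + 4)*(n + 1)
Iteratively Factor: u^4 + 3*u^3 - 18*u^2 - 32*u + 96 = (u - 2)*(u^3 + 5*u^2 - 8*u - 48) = (u - 3)*(u - 2)*(u^2 + 8*u + 16) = (u - 3)*(u - 2)*(u + 4)*(u + 4)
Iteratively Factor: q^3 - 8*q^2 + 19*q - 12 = (q - 3)*(q^2 - 5*q + 4) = (q - 3)*(q - 1)*(q - 4)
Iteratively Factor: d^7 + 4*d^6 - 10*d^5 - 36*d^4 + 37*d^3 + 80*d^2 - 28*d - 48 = (d - 2)*(d^6 + 6*d^5 + 2*d^4 - 32*d^3 - 27*d^2 + 26*d + 24) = (d - 2)*(d - 1)*(d^5 + 7*d^4 + 9*d^3 - 23*d^2 - 50*d - 24) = (d - 2)*(d - 1)*(d + 1)*(d^4 + 6*d^3 + 3*d^2 - 26*d - 24) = (d - 2)*(d - 1)*(d + 1)^2*(d^3 + 5*d^2 - 2*d - 24) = (d - 2)*(d - 1)*(d + 1)^2*(d + 3)*(d^2 + 2*d - 8) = (d - 2)^2*(d - 1)*(d + 1)^2*(d + 3)*(d + 4)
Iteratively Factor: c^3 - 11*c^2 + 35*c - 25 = (c - 5)*(c^2 - 6*c + 5) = (c - 5)^2*(c - 1)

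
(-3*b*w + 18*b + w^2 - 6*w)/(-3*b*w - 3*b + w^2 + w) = (w - 6)/(w + 1)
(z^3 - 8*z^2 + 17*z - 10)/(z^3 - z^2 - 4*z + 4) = (z - 5)/(z + 2)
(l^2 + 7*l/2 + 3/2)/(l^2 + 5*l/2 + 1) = (l + 3)/(l + 2)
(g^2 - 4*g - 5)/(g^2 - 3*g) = (g^2 - 4*g - 5)/(g*(g - 3))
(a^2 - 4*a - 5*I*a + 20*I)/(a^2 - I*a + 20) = (a - 4)/(a + 4*I)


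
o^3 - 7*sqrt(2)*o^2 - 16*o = o*(o - 8*sqrt(2))*(o + sqrt(2))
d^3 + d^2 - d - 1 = (d - 1)*(d + 1)^2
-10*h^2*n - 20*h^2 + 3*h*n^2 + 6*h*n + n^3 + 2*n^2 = (-2*h + n)*(5*h + n)*(n + 2)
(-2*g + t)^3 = -8*g^3 + 12*g^2*t - 6*g*t^2 + t^3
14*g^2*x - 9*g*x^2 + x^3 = x*(-7*g + x)*(-2*g + x)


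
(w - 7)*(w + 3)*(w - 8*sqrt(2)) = w^3 - 8*sqrt(2)*w^2 - 4*w^2 - 21*w + 32*sqrt(2)*w + 168*sqrt(2)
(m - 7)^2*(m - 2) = m^3 - 16*m^2 + 77*m - 98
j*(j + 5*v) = j^2 + 5*j*v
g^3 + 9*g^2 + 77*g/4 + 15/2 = (g + 1/2)*(g + 5/2)*(g + 6)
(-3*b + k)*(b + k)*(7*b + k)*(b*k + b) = -21*b^4*k - 21*b^4 - 17*b^3*k^2 - 17*b^3*k + 5*b^2*k^3 + 5*b^2*k^2 + b*k^4 + b*k^3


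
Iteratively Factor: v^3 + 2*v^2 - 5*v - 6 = (v - 2)*(v^2 + 4*v + 3) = (v - 2)*(v + 3)*(v + 1)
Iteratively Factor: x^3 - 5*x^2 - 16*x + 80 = (x - 5)*(x^2 - 16) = (x - 5)*(x + 4)*(x - 4)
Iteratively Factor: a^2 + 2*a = (a + 2)*(a)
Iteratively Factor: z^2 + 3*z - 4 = (z + 4)*(z - 1)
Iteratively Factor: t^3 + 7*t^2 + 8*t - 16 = (t - 1)*(t^2 + 8*t + 16) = (t - 1)*(t + 4)*(t + 4)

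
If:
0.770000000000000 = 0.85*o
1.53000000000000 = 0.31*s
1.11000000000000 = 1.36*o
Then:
No Solution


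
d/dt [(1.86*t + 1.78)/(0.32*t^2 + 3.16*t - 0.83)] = (0.5952*t^2 + 5.8776*t - (0.64*t + 3.16)*(1.86*t + 1.78) - 1.5438)/(0.32*t^2 + 3.16*t - 0.83)^2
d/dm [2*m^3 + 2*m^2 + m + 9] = 6*m^2 + 4*m + 1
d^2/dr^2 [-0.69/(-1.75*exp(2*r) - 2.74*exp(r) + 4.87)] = (0.69*(3.5*exp(r) + 2.74)*(7.0*exp(r) + 5.48)*exp(r) - (4.83*exp(r) + 1.8906)*(1.75*exp(2*r) + 2.74*exp(r) - 4.87))*exp(r)/(1.75*exp(2*r) + 2.74*exp(r) - 4.87)^3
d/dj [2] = 0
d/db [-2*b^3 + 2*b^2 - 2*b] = -6*b^2 + 4*b - 2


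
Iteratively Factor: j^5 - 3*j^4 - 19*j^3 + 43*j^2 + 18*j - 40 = (j - 2)*(j^4 - j^3 - 21*j^2 + j + 20) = (j - 2)*(j + 4)*(j^3 - 5*j^2 - j + 5) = (j - 2)*(j - 1)*(j + 4)*(j^2 - 4*j - 5) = (j - 2)*(j - 1)*(j + 1)*(j + 4)*(j - 5)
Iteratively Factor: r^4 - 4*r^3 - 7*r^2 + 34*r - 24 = (r - 1)*(r^3 - 3*r^2 - 10*r + 24) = (r - 4)*(r - 1)*(r^2 + r - 6) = (r - 4)*(r - 2)*(r - 1)*(r + 3)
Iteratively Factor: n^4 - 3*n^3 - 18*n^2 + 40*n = (n - 2)*(n^3 - n^2 - 20*n) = (n - 5)*(n - 2)*(n^2 + 4*n) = n*(n - 5)*(n - 2)*(n + 4)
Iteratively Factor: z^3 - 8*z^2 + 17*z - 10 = (z - 5)*(z^2 - 3*z + 2) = (z - 5)*(z - 1)*(z - 2)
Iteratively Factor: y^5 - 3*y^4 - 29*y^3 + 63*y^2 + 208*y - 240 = (y - 1)*(y^4 - 2*y^3 - 31*y^2 + 32*y + 240) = (y - 5)*(y - 1)*(y^3 + 3*y^2 - 16*y - 48) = (y - 5)*(y - 1)*(y + 4)*(y^2 - y - 12) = (y - 5)*(y - 1)*(y + 3)*(y + 4)*(y - 4)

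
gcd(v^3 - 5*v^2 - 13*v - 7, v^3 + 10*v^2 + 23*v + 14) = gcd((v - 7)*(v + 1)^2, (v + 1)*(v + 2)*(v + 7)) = v + 1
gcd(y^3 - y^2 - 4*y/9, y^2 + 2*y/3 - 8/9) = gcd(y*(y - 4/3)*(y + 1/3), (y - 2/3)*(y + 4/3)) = 1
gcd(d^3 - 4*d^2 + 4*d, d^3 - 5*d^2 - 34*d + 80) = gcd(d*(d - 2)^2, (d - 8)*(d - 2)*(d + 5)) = d - 2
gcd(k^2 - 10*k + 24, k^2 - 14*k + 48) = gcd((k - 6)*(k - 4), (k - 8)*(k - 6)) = k - 6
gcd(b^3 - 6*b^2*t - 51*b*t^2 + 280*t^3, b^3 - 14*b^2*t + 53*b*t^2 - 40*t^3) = b^2 - 13*b*t + 40*t^2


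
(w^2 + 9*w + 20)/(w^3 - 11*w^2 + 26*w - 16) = (w^2 + 9*w + 20)/(w^3 - 11*w^2 + 26*w - 16)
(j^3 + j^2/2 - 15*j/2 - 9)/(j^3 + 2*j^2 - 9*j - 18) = (j + 3/2)/(j + 3)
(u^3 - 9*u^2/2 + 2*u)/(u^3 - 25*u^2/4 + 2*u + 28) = 2*u*(2*u - 1)/(4*u^2 - 9*u - 28)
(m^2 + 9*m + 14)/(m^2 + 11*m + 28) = (m + 2)/(m + 4)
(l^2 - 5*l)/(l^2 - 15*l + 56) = l*(l - 5)/(l^2 - 15*l + 56)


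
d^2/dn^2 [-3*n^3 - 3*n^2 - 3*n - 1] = -18*n - 6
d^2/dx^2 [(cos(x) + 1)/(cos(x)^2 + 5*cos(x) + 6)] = (-9*(1 - cos(2*x))^2*cos(x) + (1 - cos(2*x))^2 + 23*cos(x) + 74*cos(2*x) + 15*cos(3*x) + 2*cos(5*x) - 18)/(4*(cos(x) + 2)^3*(cos(x) + 3)^3)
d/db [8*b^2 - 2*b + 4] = 16*b - 2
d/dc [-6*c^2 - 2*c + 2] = -12*c - 2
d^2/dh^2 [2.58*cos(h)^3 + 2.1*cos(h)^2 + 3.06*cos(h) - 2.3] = -4.995*cos(h) - 4.2*cos(2*h) - 5.805*cos(3*h)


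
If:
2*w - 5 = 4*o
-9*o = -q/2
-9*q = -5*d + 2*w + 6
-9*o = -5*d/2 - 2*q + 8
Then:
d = 65/22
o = 1/44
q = 9/22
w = 28/11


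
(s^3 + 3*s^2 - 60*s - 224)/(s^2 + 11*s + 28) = s - 8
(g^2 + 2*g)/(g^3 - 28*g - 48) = g/(g^2 - 2*g - 24)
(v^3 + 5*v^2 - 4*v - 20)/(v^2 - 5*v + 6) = (v^2 + 7*v + 10)/(v - 3)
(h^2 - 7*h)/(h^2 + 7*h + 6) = h*(h - 7)/(h^2 + 7*h + 6)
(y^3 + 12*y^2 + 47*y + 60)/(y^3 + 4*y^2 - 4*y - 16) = (y^2 + 8*y + 15)/(y^2 - 4)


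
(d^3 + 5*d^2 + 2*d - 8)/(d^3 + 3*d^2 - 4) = (d + 4)/(d + 2)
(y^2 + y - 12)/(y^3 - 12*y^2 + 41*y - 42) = (y + 4)/(y^2 - 9*y + 14)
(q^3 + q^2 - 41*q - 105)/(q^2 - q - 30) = (q^2 - 4*q - 21)/(q - 6)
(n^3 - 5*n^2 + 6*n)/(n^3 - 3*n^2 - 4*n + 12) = n/(n + 2)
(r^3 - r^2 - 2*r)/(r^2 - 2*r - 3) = r*(r - 2)/(r - 3)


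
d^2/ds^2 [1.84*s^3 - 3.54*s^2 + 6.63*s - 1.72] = 11.04*s - 7.08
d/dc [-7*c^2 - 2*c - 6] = -14*c - 2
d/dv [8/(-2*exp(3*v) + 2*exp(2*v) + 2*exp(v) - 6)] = (12*exp(2*v) - 8*exp(v) - 4)*exp(v)/(exp(3*v) - exp(2*v) - exp(v) + 3)^2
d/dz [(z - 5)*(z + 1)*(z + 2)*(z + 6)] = 4*z^3 + 12*z^2 - 50*z - 88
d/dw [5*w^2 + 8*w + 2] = 10*w + 8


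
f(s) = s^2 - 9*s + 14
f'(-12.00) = -33.00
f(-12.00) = 266.00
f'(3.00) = -3.00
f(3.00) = -4.00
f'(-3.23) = -15.46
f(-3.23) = 53.50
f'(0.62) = -7.76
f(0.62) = 8.80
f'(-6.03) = -21.06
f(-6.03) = 104.63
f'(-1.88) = -12.76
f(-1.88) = 34.45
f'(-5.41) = -19.82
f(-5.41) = 91.96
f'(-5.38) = -19.76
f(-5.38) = 91.36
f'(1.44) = -6.12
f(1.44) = 3.11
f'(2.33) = -4.34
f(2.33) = -1.54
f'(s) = 2*s - 9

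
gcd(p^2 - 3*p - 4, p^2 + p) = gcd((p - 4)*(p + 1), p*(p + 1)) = p + 1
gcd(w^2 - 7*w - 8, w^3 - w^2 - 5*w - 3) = w + 1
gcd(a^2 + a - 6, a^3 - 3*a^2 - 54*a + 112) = a - 2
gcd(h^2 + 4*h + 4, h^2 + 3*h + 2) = h + 2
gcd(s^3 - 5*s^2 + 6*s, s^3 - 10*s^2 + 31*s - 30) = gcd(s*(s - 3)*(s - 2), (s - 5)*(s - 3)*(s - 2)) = s^2 - 5*s + 6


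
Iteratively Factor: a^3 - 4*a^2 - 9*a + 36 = (a + 3)*(a^2 - 7*a + 12) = (a - 3)*(a + 3)*(a - 4)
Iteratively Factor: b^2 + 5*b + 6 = (b + 2)*(b + 3)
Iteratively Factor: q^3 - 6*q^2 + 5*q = (q)*(q^2 - 6*q + 5) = q*(q - 1)*(q - 5)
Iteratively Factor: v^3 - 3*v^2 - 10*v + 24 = (v - 4)*(v^2 + v - 6) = (v - 4)*(v + 3)*(v - 2)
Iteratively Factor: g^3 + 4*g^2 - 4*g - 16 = (g + 4)*(g^2 - 4) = (g - 2)*(g + 4)*(g + 2)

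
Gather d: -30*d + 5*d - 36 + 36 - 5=-25*d - 5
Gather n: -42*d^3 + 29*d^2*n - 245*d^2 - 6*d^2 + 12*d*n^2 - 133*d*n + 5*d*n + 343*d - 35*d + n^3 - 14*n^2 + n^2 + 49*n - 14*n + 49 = -42*d^3 - 251*d^2 + 308*d + n^3 + n^2*(12*d - 13) + n*(29*d^2 - 128*d + 35) + 49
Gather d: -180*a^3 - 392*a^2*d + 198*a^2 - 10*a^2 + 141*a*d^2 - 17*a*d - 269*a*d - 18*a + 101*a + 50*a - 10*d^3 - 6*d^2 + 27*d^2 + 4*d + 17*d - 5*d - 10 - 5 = -180*a^3 + 188*a^2 + 133*a - 10*d^3 + d^2*(141*a + 21) + d*(-392*a^2 - 286*a + 16) - 15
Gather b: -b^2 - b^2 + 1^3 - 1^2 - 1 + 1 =-2*b^2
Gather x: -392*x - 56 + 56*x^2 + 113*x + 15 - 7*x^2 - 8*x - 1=49*x^2 - 287*x - 42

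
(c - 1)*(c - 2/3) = c^2 - 5*c/3 + 2/3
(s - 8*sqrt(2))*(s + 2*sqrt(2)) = s^2 - 6*sqrt(2)*s - 32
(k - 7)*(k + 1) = k^2 - 6*k - 7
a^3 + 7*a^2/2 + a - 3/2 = (a - 1/2)*(a + 1)*(a + 3)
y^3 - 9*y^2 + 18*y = y*(y - 6)*(y - 3)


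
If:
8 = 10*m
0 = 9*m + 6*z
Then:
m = 4/5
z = -6/5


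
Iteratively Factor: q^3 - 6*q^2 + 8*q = (q - 4)*(q^2 - 2*q) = q*(q - 4)*(q - 2)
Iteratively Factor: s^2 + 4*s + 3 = (s + 1)*(s + 3)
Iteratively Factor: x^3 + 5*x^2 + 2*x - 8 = (x + 2)*(x^2 + 3*x - 4) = (x + 2)*(x + 4)*(x - 1)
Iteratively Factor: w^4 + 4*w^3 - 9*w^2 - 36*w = (w + 4)*(w^3 - 9*w) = w*(w + 4)*(w^2 - 9) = w*(w - 3)*(w + 4)*(w + 3)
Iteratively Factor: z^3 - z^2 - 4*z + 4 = (z - 1)*(z^2 - 4) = (z - 1)*(z + 2)*(z - 2)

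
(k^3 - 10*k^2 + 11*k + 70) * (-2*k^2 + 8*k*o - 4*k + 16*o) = -2*k^5 + 8*k^4*o + 16*k^4 - 64*k^3*o + 18*k^3 - 72*k^2*o - 184*k^2 + 736*k*o - 280*k + 1120*o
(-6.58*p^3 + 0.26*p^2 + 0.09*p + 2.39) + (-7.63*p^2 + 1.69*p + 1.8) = -6.58*p^3 - 7.37*p^2 + 1.78*p + 4.19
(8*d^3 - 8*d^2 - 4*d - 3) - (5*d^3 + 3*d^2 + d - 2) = 3*d^3 - 11*d^2 - 5*d - 1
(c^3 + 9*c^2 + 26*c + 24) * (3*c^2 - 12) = 3*c^5 + 27*c^4 + 66*c^3 - 36*c^2 - 312*c - 288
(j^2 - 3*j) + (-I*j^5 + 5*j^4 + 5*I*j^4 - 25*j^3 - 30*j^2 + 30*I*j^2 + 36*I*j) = -I*j^5 + 5*j^4 + 5*I*j^4 - 25*j^3 - 29*j^2 + 30*I*j^2 - 3*j + 36*I*j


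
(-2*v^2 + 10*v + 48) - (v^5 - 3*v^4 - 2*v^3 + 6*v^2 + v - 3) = -v^5 + 3*v^4 + 2*v^3 - 8*v^2 + 9*v + 51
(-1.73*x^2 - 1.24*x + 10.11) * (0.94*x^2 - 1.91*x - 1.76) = -1.6262*x^4 + 2.1387*x^3 + 14.9166*x^2 - 17.1277*x - 17.7936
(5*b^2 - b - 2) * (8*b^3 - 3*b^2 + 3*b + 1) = 40*b^5 - 23*b^4 + 2*b^3 + 8*b^2 - 7*b - 2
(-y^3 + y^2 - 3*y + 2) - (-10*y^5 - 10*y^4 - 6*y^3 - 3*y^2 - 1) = 10*y^5 + 10*y^4 + 5*y^3 + 4*y^2 - 3*y + 3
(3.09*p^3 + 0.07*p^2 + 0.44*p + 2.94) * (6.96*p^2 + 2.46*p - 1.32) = 21.5064*p^5 + 8.0886*p^4 - 0.8442*p^3 + 21.4524*p^2 + 6.6516*p - 3.8808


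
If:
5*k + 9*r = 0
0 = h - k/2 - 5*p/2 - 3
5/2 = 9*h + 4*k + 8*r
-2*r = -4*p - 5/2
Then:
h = 81/158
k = 1503/316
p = -615/316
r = -835/316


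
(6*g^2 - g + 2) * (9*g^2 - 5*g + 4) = 54*g^4 - 39*g^3 + 47*g^2 - 14*g + 8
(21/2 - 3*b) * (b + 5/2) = -3*b^2 + 3*b + 105/4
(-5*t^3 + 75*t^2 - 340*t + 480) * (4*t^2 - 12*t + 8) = -20*t^5 + 360*t^4 - 2300*t^3 + 6600*t^2 - 8480*t + 3840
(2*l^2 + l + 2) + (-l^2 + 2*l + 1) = l^2 + 3*l + 3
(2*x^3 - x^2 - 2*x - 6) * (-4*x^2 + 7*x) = -8*x^5 + 18*x^4 + x^3 + 10*x^2 - 42*x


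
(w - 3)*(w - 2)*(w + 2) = w^3 - 3*w^2 - 4*w + 12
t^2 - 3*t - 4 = (t - 4)*(t + 1)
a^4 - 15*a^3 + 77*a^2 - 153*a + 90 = (a - 6)*(a - 5)*(a - 3)*(a - 1)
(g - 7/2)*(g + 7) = g^2 + 7*g/2 - 49/2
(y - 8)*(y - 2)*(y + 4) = y^3 - 6*y^2 - 24*y + 64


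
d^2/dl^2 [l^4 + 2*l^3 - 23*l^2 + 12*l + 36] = 12*l^2 + 12*l - 46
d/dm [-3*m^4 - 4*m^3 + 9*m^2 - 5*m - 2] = -12*m^3 - 12*m^2 + 18*m - 5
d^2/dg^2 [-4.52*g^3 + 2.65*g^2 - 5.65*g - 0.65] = 5.3 - 27.12*g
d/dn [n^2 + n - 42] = 2*n + 1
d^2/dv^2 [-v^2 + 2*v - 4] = -2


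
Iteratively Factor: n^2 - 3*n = (n)*(n - 3)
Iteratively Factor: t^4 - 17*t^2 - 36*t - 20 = (t + 1)*(t^3 - t^2 - 16*t - 20) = (t + 1)*(t + 2)*(t^2 - 3*t - 10) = (t - 5)*(t + 1)*(t + 2)*(t + 2)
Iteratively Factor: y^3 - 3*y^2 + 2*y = (y - 1)*(y^2 - 2*y) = (y - 2)*(y - 1)*(y)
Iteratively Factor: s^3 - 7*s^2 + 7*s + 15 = (s + 1)*(s^2 - 8*s + 15) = (s - 5)*(s + 1)*(s - 3)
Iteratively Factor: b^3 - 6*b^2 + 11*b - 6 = (b - 1)*(b^2 - 5*b + 6) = (b - 2)*(b - 1)*(b - 3)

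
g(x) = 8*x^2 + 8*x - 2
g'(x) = 16*x + 8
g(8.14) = 593.20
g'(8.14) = 138.24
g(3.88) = 149.48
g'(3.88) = 70.08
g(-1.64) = 6.40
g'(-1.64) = -18.24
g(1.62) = 31.96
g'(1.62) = 33.92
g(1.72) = 35.43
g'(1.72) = 35.52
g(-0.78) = -3.37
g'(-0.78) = -4.48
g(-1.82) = 9.94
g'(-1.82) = -21.12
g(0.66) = 6.76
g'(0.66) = 18.56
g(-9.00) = 574.00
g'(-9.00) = -136.00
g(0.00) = -2.00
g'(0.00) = 8.00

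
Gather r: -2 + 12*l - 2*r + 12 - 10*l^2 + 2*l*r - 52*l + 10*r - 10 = -10*l^2 - 40*l + r*(2*l + 8)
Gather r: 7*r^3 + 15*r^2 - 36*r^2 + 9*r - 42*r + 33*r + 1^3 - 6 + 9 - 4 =7*r^3 - 21*r^2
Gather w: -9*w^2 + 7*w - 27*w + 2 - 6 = -9*w^2 - 20*w - 4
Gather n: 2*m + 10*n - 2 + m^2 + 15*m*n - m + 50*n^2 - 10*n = m^2 + 15*m*n + m + 50*n^2 - 2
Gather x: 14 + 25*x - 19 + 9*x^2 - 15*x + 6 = 9*x^2 + 10*x + 1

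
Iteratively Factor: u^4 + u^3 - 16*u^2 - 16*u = (u - 4)*(u^3 + 5*u^2 + 4*u) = (u - 4)*(u + 1)*(u^2 + 4*u) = (u - 4)*(u + 1)*(u + 4)*(u)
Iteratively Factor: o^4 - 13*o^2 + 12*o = (o)*(o^3 - 13*o + 12) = o*(o - 1)*(o^2 + o - 12) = o*(o - 1)*(o + 4)*(o - 3)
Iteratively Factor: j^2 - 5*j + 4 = (j - 1)*(j - 4)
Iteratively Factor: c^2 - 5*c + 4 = (c - 4)*(c - 1)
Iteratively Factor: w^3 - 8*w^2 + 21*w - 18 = (w - 3)*(w^2 - 5*w + 6) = (w - 3)^2*(w - 2)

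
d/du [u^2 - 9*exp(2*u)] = 2*u - 18*exp(2*u)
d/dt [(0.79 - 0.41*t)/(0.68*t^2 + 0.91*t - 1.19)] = (0.2788*t^2 - 1.0744*t - 0.231)/(0.4624*t^4 + 1.2376*t^3 - 0.7903*t^2 - 2.1658*t + 1.4161)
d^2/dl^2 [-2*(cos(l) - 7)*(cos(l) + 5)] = -4*cos(l) + 4*cos(2*l)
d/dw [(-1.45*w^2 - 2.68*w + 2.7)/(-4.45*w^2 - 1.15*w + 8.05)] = (-10.2585*w^2 + 0.684999999999999*w - 18.469)/(19.8025*w^4 + 10.235*w^3 - 70.3225*w^2 - 18.515*w + 64.8025)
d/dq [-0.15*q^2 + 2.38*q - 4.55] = 2.38 - 0.3*q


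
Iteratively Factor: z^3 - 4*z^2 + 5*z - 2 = (z - 1)*(z^2 - 3*z + 2) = (z - 1)^2*(z - 2)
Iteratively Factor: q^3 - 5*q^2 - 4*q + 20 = (q + 2)*(q^2 - 7*q + 10) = (q - 2)*(q + 2)*(q - 5)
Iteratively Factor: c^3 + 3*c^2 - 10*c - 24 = (c + 2)*(c^2 + c - 12) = (c + 2)*(c + 4)*(c - 3)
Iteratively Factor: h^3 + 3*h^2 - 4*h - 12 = (h + 3)*(h^2 - 4) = (h - 2)*(h + 3)*(h + 2)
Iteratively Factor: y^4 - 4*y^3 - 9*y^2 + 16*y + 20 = (y + 1)*(y^3 - 5*y^2 - 4*y + 20) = (y - 5)*(y + 1)*(y^2 - 4) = (y - 5)*(y + 1)*(y + 2)*(y - 2)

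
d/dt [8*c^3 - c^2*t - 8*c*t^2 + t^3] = -c^2 - 16*c*t + 3*t^2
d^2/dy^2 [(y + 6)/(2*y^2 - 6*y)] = (-3*y*(y - 3)*(y + 1) + (y + 6)*(2*y - 3)^2)/(y^3*(y - 3)^3)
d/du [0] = 0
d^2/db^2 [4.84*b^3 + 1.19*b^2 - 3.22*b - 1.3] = 29.04*b + 2.38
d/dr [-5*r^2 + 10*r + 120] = 10 - 10*r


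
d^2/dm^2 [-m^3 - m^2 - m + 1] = -6*m - 2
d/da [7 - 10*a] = -10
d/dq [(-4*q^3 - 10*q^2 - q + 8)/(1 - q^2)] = (4*q^4 - 13*q^2 - 4*q - 1)/(q^4 - 2*q^2 + 1)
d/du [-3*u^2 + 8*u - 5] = 8 - 6*u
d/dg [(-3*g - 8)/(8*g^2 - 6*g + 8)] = 2*(3*g^2 + 16*g - 9)/(16*g^4 - 24*g^3 + 41*g^2 - 24*g + 16)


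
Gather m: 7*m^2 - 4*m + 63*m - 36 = 7*m^2 + 59*m - 36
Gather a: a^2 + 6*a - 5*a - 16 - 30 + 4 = a^2 + a - 42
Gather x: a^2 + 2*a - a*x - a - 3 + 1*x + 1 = a^2 + a + x*(1 - a) - 2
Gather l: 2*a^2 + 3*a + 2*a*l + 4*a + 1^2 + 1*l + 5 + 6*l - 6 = 2*a^2 + 7*a + l*(2*a + 7)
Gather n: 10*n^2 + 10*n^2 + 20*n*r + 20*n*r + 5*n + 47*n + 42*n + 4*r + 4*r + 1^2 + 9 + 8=20*n^2 + n*(40*r + 94) + 8*r + 18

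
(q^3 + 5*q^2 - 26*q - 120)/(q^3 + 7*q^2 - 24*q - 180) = (q + 4)/(q + 6)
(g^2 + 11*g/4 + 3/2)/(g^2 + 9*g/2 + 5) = (4*g + 3)/(2*(2*g + 5))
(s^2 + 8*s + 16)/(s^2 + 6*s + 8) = (s + 4)/(s + 2)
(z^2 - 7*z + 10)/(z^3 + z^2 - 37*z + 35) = (z - 2)/(z^2 + 6*z - 7)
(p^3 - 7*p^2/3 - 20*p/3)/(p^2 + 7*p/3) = (3*p^2 - 7*p - 20)/(3*p + 7)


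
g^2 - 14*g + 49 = (g - 7)^2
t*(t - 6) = t^2 - 6*t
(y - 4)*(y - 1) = y^2 - 5*y + 4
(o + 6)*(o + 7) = o^2 + 13*o + 42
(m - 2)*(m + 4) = m^2 + 2*m - 8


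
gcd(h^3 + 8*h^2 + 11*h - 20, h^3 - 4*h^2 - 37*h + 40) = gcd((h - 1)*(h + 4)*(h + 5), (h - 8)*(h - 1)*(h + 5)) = h^2 + 4*h - 5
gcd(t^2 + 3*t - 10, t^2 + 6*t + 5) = t + 5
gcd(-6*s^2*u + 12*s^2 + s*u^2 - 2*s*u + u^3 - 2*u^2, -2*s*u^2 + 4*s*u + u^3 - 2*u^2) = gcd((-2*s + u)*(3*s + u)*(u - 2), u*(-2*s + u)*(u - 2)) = 2*s*u - 4*s - u^2 + 2*u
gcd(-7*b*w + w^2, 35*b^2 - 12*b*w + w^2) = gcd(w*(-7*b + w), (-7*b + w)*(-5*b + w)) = -7*b + w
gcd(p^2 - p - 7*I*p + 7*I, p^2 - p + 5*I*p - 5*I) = p - 1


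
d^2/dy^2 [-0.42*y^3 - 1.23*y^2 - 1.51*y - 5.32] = -2.52*y - 2.46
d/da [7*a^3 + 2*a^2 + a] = 21*a^2 + 4*a + 1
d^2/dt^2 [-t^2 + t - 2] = -2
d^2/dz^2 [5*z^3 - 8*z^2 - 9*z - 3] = 30*z - 16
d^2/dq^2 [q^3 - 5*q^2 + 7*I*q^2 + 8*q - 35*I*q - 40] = 6*q - 10 + 14*I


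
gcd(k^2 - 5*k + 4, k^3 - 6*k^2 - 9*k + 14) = k - 1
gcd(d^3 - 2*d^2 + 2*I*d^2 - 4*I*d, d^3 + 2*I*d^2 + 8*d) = d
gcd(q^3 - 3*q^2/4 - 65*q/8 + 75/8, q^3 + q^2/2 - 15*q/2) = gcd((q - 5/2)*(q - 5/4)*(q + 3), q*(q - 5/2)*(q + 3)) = q^2 + q/2 - 15/2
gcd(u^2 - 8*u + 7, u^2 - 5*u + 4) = u - 1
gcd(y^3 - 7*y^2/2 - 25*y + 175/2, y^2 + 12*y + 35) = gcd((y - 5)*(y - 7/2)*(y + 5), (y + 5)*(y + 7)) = y + 5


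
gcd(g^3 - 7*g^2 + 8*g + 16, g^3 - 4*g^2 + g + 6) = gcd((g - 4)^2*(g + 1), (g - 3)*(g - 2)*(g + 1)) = g + 1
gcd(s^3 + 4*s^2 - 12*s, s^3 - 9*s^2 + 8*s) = s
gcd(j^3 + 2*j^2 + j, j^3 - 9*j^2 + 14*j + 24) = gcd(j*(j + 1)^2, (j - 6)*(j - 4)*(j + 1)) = j + 1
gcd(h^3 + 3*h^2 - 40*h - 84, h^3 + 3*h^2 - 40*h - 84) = h^3 + 3*h^2 - 40*h - 84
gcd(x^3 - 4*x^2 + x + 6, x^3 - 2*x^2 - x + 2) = x^2 - x - 2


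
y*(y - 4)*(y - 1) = y^3 - 5*y^2 + 4*y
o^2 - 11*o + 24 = (o - 8)*(o - 3)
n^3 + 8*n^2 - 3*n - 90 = (n - 3)*(n + 5)*(n + 6)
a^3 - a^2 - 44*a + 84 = (a - 6)*(a - 2)*(a + 7)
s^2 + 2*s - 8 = (s - 2)*(s + 4)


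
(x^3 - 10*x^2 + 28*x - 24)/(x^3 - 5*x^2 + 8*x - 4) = (x - 6)/(x - 1)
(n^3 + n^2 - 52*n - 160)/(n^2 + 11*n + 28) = (n^2 - 3*n - 40)/(n + 7)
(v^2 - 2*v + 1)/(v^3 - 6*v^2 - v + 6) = (v - 1)/(v^2 - 5*v - 6)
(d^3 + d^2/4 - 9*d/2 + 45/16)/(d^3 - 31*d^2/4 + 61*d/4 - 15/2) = (d^2 + d - 15/4)/(d^2 - 7*d + 10)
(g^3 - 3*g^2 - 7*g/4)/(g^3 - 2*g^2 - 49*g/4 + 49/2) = g*(2*g + 1)/(2*g^2 + 3*g - 14)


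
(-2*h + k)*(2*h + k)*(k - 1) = -4*h^2*k + 4*h^2 + k^3 - k^2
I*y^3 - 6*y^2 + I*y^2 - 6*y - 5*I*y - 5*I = (y + I)*(y + 5*I)*(I*y + I)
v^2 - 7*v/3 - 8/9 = (v - 8/3)*(v + 1/3)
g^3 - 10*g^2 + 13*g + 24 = (g - 8)*(g - 3)*(g + 1)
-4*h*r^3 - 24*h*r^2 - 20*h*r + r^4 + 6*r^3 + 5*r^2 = r*(-4*h + r)*(r + 1)*(r + 5)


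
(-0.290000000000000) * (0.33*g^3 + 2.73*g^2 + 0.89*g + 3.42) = -0.0957*g^3 - 0.7917*g^2 - 0.2581*g - 0.9918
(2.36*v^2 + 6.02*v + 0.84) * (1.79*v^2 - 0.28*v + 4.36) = 4.2244*v^4 + 10.115*v^3 + 10.1076*v^2 + 26.012*v + 3.6624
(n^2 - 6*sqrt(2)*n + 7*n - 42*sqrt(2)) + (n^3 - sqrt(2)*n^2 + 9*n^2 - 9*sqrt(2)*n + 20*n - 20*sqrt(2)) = n^3 - sqrt(2)*n^2 + 10*n^2 - 15*sqrt(2)*n + 27*n - 62*sqrt(2)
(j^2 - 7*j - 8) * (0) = 0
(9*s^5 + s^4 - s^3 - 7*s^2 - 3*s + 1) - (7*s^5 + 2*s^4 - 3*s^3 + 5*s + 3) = 2*s^5 - s^4 + 2*s^3 - 7*s^2 - 8*s - 2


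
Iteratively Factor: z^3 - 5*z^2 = (z)*(z^2 - 5*z) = z^2*(z - 5)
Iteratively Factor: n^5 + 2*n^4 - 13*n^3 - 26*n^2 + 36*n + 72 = (n + 3)*(n^4 - n^3 - 10*n^2 + 4*n + 24) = (n - 3)*(n + 3)*(n^3 + 2*n^2 - 4*n - 8) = (n - 3)*(n + 2)*(n + 3)*(n^2 - 4) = (n - 3)*(n + 2)^2*(n + 3)*(n - 2)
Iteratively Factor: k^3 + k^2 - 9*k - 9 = (k - 3)*(k^2 + 4*k + 3) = (k - 3)*(k + 1)*(k + 3)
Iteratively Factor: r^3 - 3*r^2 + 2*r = (r - 1)*(r^2 - 2*r) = (r - 2)*(r - 1)*(r)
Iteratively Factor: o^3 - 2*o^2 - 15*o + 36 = (o + 4)*(o^2 - 6*o + 9) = (o - 3)*(o + 4)*(o - 3)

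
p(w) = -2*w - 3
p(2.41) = -7.82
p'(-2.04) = -2.00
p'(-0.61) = -2.00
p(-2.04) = 1.08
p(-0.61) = -1.78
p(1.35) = -5.70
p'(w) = -2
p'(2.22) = -2.00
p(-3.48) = 3.96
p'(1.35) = -2.00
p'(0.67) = -2.00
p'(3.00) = -2.00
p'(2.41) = -2.00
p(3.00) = -9.00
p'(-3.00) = -2.00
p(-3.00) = 3.00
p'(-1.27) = -2.00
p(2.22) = -7.44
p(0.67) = -4.34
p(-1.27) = -0.46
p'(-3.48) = -2.00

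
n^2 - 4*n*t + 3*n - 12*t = (n + 3)*(n - 4*t)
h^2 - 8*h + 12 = (h - 6)*(h - 2)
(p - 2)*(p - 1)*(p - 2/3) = p^3 - 11*p^2/3 + 4*p - 4/3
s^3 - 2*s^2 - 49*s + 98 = (s - 7)*(s - 2)*(s + 7)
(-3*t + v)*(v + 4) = -3*t*v - 12*t + v^2 + 4*v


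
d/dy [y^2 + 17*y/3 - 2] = 2*y + 17/3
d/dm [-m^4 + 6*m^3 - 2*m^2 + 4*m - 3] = -4*m^3 + 18*m^2 - 4*m + 4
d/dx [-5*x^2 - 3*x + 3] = -10*x - 3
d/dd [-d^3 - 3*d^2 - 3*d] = -3*d^2 - 6*d - 3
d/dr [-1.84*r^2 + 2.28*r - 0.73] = 2.28 - 3.68*r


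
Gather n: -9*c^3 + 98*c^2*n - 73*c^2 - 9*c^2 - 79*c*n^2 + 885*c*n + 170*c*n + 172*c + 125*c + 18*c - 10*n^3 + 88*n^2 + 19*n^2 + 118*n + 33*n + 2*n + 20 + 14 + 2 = -9*c^3 - 82*c^2 + 315*c - 10*n^3 + n^2*(107 - 79*c) + n*(98*c^2 + 1055*c + 153) + 36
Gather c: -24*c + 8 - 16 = -24*c - 8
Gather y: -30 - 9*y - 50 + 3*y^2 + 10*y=3*y^2 + y - 80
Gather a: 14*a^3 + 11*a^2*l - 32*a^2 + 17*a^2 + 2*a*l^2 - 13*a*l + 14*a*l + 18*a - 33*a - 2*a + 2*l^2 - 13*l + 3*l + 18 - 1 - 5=14*a^3 + a^2*(11*l - 15) + a*(2*l^2 + l - 17) + 2*l^2 - 10*l + 12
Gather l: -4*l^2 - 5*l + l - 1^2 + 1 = -4*l^2 - 4*l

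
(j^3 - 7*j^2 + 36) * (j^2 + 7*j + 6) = j^5 - 43*j^3 - 6*j^2 + 252*j + 216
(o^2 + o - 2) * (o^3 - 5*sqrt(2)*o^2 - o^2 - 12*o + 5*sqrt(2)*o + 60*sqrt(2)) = o^5 - 5*sqrt(2)*o^4 - 15*o^3 - 10*o^2 + 75*sqrt(2)*o^2 + 24*o + 50*sqrt(2)*o - 120*sqrt(2)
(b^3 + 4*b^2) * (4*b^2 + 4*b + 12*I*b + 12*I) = 4*b^5 + 20*b^4 + 12*I*b^4 + 16*b^3 + 60*I*b^3 + 48*I*b^2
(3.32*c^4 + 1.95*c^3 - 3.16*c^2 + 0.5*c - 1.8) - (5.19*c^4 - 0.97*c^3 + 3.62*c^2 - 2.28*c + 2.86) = -1.87*c^4 + 2.92*c^3 - 6.78*c^2 + 2.78*c - 4.66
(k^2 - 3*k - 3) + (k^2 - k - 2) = 2*k^2 - 4*k - 5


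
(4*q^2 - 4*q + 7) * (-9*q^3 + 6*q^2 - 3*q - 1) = -36*q^5 + 60*q^4 - 99*q^3 + 50*q^2 - 17*q - 7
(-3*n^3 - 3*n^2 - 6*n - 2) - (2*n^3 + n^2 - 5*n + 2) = -5*n^3 - 4*n^2 - n - 4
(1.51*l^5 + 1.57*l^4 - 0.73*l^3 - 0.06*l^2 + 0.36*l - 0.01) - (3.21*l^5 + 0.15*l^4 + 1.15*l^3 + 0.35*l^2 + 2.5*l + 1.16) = -1.7*l^5 + 1.42*l^4 - 1.88*l^3 - 0.41*l^2 - 2.14*l - 1.17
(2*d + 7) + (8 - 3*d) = 15 - d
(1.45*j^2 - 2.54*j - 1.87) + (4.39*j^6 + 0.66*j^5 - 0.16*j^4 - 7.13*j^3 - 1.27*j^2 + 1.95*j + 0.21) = 4.39*j^6 + 0.66*j^5 - 0.16*j^4 - 7.13*j^3 + 0.18*j^2 - 0.59*j - 1.66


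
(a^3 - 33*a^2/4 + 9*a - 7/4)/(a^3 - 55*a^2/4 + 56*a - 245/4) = (4*a^2 - 5*a + 1)/(4*a^2 - 27*a + 35)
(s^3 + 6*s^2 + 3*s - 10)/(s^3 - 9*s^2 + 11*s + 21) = (s^3 + 6*s^2 + 3*s - 10)/(s^3 - 9*s^2 + 11*s + 21)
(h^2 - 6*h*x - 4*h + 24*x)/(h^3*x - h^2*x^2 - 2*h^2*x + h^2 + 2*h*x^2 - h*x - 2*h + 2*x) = (h^2 - 6*h*x - 4*h + 24*x)/(h^3*x - h^2*x^2 - 2*h^2*x + h^2 + 2*h*x^2 - h*x - 2*h + 2*x)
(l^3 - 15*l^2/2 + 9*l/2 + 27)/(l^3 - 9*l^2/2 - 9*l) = (l - 3)/l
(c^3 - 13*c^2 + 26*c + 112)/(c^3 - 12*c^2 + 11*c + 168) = (c + 2)/(c + 3)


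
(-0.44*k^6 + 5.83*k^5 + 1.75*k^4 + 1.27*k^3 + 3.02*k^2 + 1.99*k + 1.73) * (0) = 0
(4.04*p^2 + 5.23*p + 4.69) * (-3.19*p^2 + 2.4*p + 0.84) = -12.8876*p^4 - 6.9877*p^3 + 0.984499999999999*p^2 + 15.6492*p + 3.9396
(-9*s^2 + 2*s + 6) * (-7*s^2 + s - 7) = 63*s^4 - 23*s^3 + 23*s^2 - 8*s - 42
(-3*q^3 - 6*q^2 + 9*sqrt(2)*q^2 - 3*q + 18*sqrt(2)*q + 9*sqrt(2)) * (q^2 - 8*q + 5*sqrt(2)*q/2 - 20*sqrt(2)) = -3*q^5 + 3*sqrt(2)*q^4/2 + 18*q^4 - 9*sqrt(2)*q^3 + 90*q^3 - 246*q^2 - 45*sqrt(2)*q^2/2 - 675*q - 12*sqrt(2)*q - 360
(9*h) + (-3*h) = 6*h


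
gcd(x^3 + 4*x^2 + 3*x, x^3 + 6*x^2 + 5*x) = x^2 + x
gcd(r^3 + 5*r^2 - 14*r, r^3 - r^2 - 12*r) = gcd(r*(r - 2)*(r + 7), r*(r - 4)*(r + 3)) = r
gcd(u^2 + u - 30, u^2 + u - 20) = 1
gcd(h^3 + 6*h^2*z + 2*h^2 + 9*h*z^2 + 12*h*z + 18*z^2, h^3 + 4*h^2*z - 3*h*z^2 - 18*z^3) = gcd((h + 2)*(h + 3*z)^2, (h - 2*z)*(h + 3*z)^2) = h^2 + 6*h*z + 9*z^2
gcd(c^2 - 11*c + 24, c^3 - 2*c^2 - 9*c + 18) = c - 3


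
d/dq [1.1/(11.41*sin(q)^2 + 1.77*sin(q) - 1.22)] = -(25.102*sin(q) + 1.947)*cos(q)/(11.41*sin(q)^2 + 1.77*sin(q) - 1.22)^2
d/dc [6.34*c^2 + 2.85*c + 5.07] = 12.68*c + 2.85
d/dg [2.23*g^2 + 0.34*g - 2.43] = 4.46*g + 0.34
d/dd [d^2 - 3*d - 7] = 2*d - 3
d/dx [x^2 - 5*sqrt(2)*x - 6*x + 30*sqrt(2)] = 2*x - 5*sqrt(2) - 6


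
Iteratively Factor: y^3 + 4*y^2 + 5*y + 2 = (y + 2)*(y^2 + 2*y + 1) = (y + 1)*(y + 2)*(y + 1)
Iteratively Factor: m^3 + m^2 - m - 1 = (m + 1)*(m^2 - 1) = (m - 1)*(m + 1)*(m + 1)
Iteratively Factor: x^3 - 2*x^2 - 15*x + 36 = (x - 3)*(x^2 + x - 12) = (x - 3)^2*(x + 4)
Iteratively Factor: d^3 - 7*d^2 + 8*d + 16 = (d - 4)*(d^2 - 3*d - 4) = (d - 4)*(d + 1)*(d - 4)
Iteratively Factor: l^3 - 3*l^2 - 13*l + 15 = (l - 1)*(l^2 - 2*l - 15) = (l - 5)*(l - 1)*(l + 3)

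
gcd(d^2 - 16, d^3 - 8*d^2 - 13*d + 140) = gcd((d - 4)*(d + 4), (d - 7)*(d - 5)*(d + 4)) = d + 4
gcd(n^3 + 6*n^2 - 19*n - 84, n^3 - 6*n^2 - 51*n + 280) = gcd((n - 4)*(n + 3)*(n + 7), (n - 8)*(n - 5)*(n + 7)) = n + 7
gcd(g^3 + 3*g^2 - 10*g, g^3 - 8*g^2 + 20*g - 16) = g - 2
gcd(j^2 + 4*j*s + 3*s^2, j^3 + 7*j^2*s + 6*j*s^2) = j + s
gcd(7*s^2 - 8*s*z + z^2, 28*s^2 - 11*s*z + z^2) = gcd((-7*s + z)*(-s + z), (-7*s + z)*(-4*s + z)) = -7*s + z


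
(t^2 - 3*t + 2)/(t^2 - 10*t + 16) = (t - 1)/(t - 8)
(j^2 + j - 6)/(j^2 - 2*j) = (j + 3)/j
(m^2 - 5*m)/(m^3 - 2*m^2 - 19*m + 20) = m/(m^2 + 3*m - 4)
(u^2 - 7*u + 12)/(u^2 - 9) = (u - 4)/(u + 3)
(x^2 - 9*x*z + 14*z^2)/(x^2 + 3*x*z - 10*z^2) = (x - 7*z)/(x + 5*z)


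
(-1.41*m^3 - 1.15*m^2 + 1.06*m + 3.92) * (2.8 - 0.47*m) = 0.6627*m^4 - 3.4075*m^3 - 3.7182*m^2 + 1.1256*m + 10.976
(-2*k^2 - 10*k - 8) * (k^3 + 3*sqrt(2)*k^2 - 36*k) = -2*k^5 - 10*k^4 - 6*sqrt(2)*k^4 - 30*sqrt(2)*k^3 + 64*k^3 - 24*sqrt(2)*k^2 + 360*k^2 + 288*k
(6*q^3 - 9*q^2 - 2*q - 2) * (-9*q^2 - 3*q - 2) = -54*q^5 + 63*q^4 + 33*q^3 + 42*q^2 + 10*q + 4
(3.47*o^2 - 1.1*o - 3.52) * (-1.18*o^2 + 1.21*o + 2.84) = -4.0946*o^4 + 5.4967*o^3 + 12.6774*o^2 - 7.3832*o - 9.9968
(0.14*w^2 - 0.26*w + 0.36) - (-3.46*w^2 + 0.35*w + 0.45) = 3.6*w^2 - 0.61*w - 0.09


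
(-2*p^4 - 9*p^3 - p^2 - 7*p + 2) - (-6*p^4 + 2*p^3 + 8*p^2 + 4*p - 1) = 4*p^4 - 11*p^3 - 9*p^2 - 11*p + 3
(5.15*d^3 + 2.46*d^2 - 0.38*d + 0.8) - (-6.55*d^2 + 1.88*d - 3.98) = 5.15*d^3 + 9.01*d^2 - 2.26*d + 4.78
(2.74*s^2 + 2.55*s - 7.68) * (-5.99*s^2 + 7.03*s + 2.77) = -16.4126*s^4 + 3.9877*s^3 + 71.5195*s^2 - 46.9269*s - 21.2736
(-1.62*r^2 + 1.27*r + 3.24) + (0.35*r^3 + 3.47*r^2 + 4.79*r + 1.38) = 0.35*r^3 + 1.85*r^2 + 6.06*r + 4.62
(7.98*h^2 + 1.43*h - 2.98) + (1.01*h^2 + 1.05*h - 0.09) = 8.99*h^2 + 2.48*h - 3.07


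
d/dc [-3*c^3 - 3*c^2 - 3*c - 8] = -9*c^2 - 6*c - 3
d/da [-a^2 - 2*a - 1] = -2*a - 2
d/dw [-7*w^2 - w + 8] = -14*w - 1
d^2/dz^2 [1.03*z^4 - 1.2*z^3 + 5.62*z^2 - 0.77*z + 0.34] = 12.36*z^2 - 7.2*z + 11.24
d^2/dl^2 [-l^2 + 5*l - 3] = -2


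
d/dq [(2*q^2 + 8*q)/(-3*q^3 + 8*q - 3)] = 2*(q*(q + 4)*(9*q^2 - 8) - 2*(q + 2)*(3*q^3 - 8*q + 3))/(3*q^3 - 8*q + 3)^2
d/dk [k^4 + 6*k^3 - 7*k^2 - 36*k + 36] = 4*k^3 + 18*k^2 - 14*k - 36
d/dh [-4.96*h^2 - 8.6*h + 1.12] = -9.92*h - 8.6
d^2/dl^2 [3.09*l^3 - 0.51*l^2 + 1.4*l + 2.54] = 18.54*l - 1.02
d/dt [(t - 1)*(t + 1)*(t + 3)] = 3*t^2 + 6*t - 1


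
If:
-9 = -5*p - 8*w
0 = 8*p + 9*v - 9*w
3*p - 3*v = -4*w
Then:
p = -27/121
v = 177/121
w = 153/121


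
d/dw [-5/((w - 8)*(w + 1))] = 5*(2*w - 7)/((w - 8)^2*(w + 1)^2)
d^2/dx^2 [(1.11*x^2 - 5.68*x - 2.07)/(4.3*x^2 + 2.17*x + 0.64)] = (-230.76122*x^3 - 247.97412*x^2 - 22.10286*x + 8.584514)/(79.507*x^6 + 120.3699*x^5 + 96.24561*x^4 + 46.049353*x^3 + 14.324928*x^2 + 2.666496*x + 0.262144)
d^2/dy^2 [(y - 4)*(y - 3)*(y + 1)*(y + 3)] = 12*y^2 - 18*y - 26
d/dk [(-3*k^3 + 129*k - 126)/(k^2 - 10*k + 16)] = 3*(-k^4 + 20*k^3 - 91*k^2 + 84*k + 268)/(k^4 - 20*k^3 + 132*k^2 - 320*k + 256)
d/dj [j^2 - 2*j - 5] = 2*j - 2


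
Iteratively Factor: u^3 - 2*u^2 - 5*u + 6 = (u - 1)*(u^2 - u - 6) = (u - 1)*(u + 2)*(u - 3)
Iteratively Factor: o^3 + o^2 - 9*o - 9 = (o - 3)*(o^2 + 4*o + 3) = (o - 3)*(o + 3)*(o + 1)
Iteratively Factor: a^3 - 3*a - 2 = (a + 1)*(a^2 - a - 2) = (a + 1)^2*(a - 2)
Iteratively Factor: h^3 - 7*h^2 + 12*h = (h - 4)*(h^2 - 3*h) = (h - 4)*(h - 3)*(h)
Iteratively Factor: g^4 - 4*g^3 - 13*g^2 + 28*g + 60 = (g - 5)*(g^3 + g^2 - 8*g - 12) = (g - 5)*(g + 2)*(g^2 - g - 6) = (g - 5)*(g + 2)^2*(g - 3)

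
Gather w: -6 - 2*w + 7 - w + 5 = 6 - 3*w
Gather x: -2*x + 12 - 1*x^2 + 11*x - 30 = -x^2 + 9*x - 18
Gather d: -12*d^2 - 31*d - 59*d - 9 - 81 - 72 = -12*d^2 - 90*d - 162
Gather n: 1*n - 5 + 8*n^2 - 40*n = 8*n^2 - 39*n - 5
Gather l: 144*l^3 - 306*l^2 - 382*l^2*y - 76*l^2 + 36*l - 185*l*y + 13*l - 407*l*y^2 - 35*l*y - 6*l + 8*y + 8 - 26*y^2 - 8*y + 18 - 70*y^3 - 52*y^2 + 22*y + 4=144*l^3 + l^2*(-382*y - 382) + l*(-407*y^2 - 220*y + 43) - 70*y^3 - 78*y^2 + 22*y + 30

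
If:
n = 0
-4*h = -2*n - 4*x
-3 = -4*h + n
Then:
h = 3/4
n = 0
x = 3/4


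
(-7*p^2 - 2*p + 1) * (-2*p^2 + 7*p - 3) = 14*p^4 - 45*p^3 + 5*p^2 + 13*p - 3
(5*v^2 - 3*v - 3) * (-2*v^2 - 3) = -10*v^4 + 6*v^3 - 9*v^2 + 9*v + 9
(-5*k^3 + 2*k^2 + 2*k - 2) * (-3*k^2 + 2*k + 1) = 15*k^5 - 16*k^4 - 7*k^3 + 12*k^2 - 2*k - 2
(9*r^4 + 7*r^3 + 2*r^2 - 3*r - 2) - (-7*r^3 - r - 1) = 9*r^4 + 14*r^3 + 2*r^2 - 2*r - 1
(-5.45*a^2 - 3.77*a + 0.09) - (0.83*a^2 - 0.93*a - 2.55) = -6.28*a^2 - 2.84*a + 2.64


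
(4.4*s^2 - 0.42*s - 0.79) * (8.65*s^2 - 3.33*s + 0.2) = 38.06*s^4 - 18.285*s^3 - 4.5549*s^2 + 2.5467*s - 0.158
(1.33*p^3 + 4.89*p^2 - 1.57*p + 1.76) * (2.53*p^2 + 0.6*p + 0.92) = 3.3649*p^5 + 13.1697*p^4 + 0.1855*p^3 + 8.0096*p^2 - 0.3884*p + 1.6192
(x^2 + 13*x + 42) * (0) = 0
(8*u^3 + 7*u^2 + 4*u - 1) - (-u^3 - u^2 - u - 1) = 9*u^3 + 8*u^2 + 5*u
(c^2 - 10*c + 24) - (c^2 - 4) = 28 - 10*c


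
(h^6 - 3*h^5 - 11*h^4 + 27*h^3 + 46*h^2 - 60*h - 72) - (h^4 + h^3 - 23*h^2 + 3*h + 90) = h^6 - 3*h^5 - 12*h^4 + 26*h^3 + 69*h^2 - 63*h - 162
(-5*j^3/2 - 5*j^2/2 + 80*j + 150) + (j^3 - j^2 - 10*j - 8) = -3*j^3/2 - 7*j^2/2 + 70*j + 142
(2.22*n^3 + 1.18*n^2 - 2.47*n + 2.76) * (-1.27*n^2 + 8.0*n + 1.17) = -2.8194*n^5 + 16.2614*n^4 + 15.1743*n^3 - 21.8846*n^2 + 19.1901*n + 3.2292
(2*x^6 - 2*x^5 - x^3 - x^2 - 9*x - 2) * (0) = 0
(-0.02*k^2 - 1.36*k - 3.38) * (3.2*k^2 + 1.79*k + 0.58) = -0.064*k^4 - 4.3878*k^3 - 13.262*k^2 - 6.839*k - 1.9604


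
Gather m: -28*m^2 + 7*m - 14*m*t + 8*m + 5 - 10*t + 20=-28*m^2 + m*(15 - 14*t) - 10*t + 25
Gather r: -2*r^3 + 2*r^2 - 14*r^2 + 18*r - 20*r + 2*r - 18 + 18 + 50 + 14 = -2*r^3 - 12*r^2 + 64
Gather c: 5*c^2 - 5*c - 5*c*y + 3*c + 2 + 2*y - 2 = 5*c^2 + c*(-5*y - 2) + 2*y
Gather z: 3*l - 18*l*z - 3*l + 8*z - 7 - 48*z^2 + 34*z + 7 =-48*z^2 + z*(42 - 18*l)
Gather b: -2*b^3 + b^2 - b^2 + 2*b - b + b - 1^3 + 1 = -2*b^3 + 2*b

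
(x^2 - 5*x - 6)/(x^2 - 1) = (x - 6)/(x - 1)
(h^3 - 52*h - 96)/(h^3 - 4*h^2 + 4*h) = (h^3 - 52*h - 96)/(h*(h^2 - 4*h + 4))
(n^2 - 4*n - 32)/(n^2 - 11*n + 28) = (n^2 - 4*n - 32)/(n^2 - 11*n + 28)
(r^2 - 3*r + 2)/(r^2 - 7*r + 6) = (r - 2)/(r - 6)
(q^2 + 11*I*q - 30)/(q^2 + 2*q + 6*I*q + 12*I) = (q + 5*I)/(q + 2)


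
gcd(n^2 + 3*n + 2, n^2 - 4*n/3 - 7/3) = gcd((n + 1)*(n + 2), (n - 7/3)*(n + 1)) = n + 1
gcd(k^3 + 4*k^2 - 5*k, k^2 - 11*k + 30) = 1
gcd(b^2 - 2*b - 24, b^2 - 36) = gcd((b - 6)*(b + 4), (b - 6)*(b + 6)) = b - 6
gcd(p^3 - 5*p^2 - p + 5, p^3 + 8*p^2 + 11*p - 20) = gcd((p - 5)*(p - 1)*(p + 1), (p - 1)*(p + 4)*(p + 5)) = p - 1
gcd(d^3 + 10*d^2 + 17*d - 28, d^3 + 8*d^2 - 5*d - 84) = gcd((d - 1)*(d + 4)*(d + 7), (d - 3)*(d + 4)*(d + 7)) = d^2 + 11*d + 28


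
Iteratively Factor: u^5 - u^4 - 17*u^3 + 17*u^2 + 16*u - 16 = (u + 4)*(u^4 - 5*u^3 + 3*u^2 + 5*u - 4) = (u + 1)*(u + 4)*(u^3 - 6*u^2 + 9*u - 4) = (u - 1)*(u + 1)*(u + 4)*(u^2 - 5*u + 4) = (u - 4)*(u - 1)*(u + 1)*(u + 4)*(u - 1)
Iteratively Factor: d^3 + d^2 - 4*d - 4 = (d + 2)*(d^2 - d - 2) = (d + 1)*(d + 2)*(d - 2)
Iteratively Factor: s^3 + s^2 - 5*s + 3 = (s - 1)*(s^2 + 2*s - 3) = (s - 1)^2*(s + 3)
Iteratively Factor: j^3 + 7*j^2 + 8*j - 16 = (j + 4)*(j^2 + 3*j - 4) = (j + 4)^2*(j - 1)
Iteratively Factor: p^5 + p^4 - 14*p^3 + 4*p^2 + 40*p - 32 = (p - 1)*(p^4 + 2*p^3 - 12*p^2 - 8*p + 32) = (p - 1)*(p + 4)*(p^3 - 2*p^2 - 4*p + 8) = (p - 2)*(p - 1)*(p + 4)*(p^2 - 4) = (p - 2)^2*(p - 1)*(p + 4)*(p + 2)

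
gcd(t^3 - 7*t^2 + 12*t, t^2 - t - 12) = t - 4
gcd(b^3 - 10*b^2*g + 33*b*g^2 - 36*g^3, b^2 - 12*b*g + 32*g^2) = b - 4*g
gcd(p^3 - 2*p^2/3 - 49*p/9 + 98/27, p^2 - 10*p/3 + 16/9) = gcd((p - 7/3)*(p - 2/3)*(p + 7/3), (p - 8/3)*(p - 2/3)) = p - 2/3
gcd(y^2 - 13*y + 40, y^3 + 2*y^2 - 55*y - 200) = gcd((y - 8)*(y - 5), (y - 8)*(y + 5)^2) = y - 8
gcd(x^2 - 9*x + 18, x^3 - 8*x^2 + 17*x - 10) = 1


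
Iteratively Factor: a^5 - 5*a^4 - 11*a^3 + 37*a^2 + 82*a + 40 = (a - 4)*(a^4 - a^3 - 15*a^2 - 23*a - 10) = (a - 4)*(a + 1)*(a^3 - 2*a^2 - 13*a - 10) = (a - 4)*(a + 1)*(a + 2)*(a^2 - 4*a - 5) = (a - 4)*(a + 1)^2*(a + 2)*(a - 5)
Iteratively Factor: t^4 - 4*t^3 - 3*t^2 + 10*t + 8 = (t + 1)*(t^3 - 5*t^2 + 2*t + 8) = (t - 4)*(t + 1)*(t^2 - t - 2) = (t - 4)*(t + 1)^2*(t - 2)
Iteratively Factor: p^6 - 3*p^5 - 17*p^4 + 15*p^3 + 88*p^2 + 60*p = (p + 2)*(p^5 - 5*p^4 - 7*p^3 + 29*p^2 + 30*p) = (p + 1)*(p + 2)*(p^4 - 6*p^3 - p^2 + 30*p) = (p + 1)*(p + 2)^2*(p^3 - 8*p^2 + 15*p) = (p - 3)*(p + 1)*(p + 2)^2*(p^2 - 5*p) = p*(p - 3)*(p + 1)*(p + 2)^2*(p - 5)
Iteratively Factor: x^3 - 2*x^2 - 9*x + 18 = (x - 2)*(x^2 - 9) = (x - 3)*(x - 2)*(x + 3)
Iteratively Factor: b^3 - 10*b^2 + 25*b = (b - 5)*(b^2 - 5*b) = b*(b - 5)*(b - 5)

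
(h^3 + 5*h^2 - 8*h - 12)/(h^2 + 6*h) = h - 1 - 2/h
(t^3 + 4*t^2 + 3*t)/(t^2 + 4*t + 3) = t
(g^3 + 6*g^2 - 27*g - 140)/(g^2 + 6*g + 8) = (g^2 + 2*g - 35)/(g + 2)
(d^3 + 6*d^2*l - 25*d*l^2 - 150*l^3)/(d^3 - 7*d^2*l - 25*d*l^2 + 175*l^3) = (d + 6*l)/(d - 7*l)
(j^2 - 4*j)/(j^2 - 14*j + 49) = j*(j - 4)/(j^2 - 14*j + 49)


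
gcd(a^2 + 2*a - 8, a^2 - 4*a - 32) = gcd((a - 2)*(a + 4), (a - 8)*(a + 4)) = a + 4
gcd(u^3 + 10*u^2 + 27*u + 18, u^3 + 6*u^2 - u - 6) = u^2 + 7*u + 6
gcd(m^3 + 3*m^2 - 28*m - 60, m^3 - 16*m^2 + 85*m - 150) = m - 5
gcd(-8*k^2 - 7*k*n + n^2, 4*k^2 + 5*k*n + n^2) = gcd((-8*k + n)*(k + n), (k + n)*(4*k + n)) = k + n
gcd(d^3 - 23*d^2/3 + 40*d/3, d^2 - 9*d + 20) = d - 5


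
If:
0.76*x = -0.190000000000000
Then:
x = -0.25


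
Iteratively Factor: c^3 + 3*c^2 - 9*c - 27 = (c - 3)*(c^2 + 6*c + 9) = (c - 3)*(c + 3)*(c + 3)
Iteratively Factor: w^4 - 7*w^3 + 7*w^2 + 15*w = (w + 1)*(w^3 - 8*w^2 + 15*w) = w*(w + 1)*(w^2 - 8*w + 15) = w*(w - 5)*(w + 1)*(w - 3)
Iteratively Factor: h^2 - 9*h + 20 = (h - 4)*(h - 5)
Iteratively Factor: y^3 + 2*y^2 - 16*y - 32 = (y - 4)*(y^2 + 6*y + 8) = (y - 4)*(y + 2)*(y + 4)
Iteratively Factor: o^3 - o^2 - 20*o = (o + 4)*(o^2 - 5*o) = o*(o + 4)*(o - 5)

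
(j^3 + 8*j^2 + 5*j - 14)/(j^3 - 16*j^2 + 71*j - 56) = (j^2 + 9*j + 14)/(j^2 - 15*j + 56)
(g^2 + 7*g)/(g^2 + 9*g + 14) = g/(g + 2)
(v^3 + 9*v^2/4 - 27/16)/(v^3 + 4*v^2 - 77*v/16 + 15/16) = (4*v^2 + 12*v + 9)/(4*v^2 + 19*v - 5)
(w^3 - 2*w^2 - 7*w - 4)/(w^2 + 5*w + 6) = (w^3 - 2*w^2 - 7*w - 4)/(w^2 + 5*w + 6)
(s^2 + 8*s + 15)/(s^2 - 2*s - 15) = (s + 5)/(s - 5)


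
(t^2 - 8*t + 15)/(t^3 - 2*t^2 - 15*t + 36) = (t - 5)/(t^2 + t - 12)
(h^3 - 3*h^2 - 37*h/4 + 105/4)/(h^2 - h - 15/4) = (2*h^2 - h - 21)/(2*h + 3)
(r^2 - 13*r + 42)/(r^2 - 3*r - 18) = (r - 7)/(r + 3)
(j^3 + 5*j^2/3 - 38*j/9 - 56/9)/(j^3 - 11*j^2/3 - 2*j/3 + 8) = (j + 7/3)/(j - 3)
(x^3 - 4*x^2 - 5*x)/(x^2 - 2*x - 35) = x*(-x^2 + 4*x + 5)/(-x^2 + 2*x + 35)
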